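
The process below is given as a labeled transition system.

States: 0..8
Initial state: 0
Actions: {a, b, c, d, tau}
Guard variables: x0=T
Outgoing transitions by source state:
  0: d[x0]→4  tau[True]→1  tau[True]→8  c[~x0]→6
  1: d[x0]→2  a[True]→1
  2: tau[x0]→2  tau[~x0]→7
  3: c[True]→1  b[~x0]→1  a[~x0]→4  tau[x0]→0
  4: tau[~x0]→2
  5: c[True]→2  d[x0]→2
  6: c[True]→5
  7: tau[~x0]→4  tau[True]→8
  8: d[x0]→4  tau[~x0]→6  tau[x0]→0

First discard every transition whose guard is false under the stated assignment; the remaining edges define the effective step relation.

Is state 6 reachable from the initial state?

Answer: UNREACHABLE

Working:
After dropping false guards: 14 live edges.
L0 = {0}
L1 = {1,4,8}  total {0,1,4,8}
L2 = {2}  total {0,1,2,4,8}
Reachable = {0,1,2,4,8}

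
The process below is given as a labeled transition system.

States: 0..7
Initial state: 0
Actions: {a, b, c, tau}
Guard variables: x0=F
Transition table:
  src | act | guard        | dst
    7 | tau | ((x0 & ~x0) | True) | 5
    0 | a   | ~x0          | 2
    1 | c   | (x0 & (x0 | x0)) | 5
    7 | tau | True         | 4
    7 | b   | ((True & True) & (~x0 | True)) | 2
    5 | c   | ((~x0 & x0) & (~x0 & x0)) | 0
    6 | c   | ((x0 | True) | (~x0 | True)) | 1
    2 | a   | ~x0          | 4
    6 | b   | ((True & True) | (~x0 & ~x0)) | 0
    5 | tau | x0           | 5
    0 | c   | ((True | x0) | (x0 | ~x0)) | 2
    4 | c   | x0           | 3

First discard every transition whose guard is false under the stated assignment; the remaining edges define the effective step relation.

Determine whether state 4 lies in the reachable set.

After dropping false guards: 8 live edges.
Layer 0: {0}
Layer 1: {2}  now seen {0,2}
Layer 2: {4}  now seen {0,2,4}
Reach set: {0,2,4}
Path to 4: a·a

Answer: REACHABLE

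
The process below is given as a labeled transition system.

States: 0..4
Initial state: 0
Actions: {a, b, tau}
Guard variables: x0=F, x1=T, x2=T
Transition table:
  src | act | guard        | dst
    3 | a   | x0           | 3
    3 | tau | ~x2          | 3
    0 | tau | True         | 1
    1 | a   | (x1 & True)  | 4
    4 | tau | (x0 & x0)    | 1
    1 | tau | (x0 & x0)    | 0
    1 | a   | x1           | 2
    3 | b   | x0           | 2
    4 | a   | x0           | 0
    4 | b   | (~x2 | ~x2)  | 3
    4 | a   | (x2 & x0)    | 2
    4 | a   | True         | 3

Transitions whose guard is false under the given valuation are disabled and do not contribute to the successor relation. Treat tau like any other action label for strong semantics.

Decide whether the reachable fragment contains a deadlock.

Reach set: {0,1,2,3,4}
  0: tau→1  [1 out]
  1: a→2  a→4  [2 out]
  2: ∅  [no exit]
  3: ∅  [no exit]
  4: a→3  [1 out]
witness 2: tau·a

Answer: DEADLOCK at state 2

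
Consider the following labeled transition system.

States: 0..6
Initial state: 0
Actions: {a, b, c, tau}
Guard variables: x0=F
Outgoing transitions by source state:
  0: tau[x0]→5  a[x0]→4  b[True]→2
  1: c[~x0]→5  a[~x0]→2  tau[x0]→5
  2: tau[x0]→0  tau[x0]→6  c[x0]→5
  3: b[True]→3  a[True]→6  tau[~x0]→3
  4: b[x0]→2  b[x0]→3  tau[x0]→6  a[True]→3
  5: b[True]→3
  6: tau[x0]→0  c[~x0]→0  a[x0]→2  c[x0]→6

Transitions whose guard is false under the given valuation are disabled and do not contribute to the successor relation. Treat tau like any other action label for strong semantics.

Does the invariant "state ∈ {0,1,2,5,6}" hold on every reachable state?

Answer: INVARIANT HOLDS

Working:
Safe = {0,1,2,5,6}
Reachable = {0,2}
  0: safe
  2: safe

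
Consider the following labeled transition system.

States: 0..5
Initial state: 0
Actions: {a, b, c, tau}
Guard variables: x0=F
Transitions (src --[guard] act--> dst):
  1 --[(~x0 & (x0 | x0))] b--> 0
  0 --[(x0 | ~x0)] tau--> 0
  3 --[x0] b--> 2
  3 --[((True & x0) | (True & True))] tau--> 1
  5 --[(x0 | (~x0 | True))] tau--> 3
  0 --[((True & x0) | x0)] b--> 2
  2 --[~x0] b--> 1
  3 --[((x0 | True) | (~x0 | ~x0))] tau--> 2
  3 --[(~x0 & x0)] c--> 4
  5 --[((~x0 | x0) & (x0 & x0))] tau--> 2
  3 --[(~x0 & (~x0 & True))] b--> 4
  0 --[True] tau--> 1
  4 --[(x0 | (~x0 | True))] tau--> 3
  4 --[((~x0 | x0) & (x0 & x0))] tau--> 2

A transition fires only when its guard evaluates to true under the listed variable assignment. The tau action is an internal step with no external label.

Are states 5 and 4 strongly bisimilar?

Answer: BISIMILAR

Working:
Refine partition for ~:
  π0 = {{0,1,2,3,4,5}}
  π1 = {{0,4,5},{1},{2},{3}}
  π2 = {{0},{1},{2},{3},{4,5}}
Fixed point at round 3; 5 class(es).
class of 5: {4,5}; class of 4: {4,5}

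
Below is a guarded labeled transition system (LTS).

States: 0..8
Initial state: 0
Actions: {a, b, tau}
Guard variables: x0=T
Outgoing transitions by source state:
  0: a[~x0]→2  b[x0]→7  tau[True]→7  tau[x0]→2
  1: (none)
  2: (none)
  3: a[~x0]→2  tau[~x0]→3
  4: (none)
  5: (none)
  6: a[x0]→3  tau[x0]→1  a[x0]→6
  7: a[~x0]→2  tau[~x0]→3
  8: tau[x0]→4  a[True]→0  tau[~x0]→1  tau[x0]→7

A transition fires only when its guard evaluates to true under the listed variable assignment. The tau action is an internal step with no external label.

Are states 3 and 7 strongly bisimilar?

Refine partition for ~:
  π0 = {{0,1,2,3,4,5,6,7,8}}
  π1 = {{0},{1,2,3,4,5,7},{6,8}}
  π2 = {{0},{1,2,3,4,5,7},{6},{8}}
4 equivalence class(es) (converged in 3)
[3]={1,2,3,4,5,7}  [7]={1,2,3,4,5,7}

Answer: BISIMILAR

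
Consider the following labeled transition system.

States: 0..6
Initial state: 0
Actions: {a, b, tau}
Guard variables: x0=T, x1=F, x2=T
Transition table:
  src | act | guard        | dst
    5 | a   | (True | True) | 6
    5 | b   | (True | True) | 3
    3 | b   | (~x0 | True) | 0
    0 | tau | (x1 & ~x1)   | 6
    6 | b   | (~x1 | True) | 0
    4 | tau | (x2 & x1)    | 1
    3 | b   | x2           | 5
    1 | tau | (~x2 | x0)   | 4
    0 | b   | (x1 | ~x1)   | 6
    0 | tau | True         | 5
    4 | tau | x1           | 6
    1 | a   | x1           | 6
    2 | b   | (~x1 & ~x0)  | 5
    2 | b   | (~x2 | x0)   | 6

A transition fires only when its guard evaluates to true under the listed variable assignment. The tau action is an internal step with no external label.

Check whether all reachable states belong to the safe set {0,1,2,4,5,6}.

Answer: INVARIANT VIOLATED at state 3

Trace:
Allowed set {0,1,2,4,5,6}
Reachable = {0,3,5,6}
  0: ok
  3: ✗ unsafe
  5: ok
  6: ok
witness against invariant: tau·b → 3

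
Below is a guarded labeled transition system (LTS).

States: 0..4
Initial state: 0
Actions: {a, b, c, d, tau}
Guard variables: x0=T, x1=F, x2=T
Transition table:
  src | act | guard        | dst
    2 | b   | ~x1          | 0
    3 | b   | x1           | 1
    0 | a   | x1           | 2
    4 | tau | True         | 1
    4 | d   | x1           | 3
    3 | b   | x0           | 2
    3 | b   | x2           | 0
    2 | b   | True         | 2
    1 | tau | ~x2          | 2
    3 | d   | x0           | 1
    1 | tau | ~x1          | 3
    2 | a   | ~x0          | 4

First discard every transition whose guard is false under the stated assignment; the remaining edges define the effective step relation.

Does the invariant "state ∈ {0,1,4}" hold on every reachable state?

Allowed set {0,1,4}
Reach set: {0}
  0: ok

Answer: INVARIANT HOLDS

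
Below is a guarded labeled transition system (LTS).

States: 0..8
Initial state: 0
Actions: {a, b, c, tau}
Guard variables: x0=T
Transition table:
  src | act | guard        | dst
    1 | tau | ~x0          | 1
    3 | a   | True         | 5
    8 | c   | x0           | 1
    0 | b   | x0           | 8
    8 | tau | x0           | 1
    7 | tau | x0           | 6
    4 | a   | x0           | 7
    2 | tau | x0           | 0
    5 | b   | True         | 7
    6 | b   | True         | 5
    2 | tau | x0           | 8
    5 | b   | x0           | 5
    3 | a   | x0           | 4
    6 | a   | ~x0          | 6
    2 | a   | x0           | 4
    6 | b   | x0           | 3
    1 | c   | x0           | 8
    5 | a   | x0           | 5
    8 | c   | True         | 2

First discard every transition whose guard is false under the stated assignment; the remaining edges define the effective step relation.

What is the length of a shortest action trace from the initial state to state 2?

Answer: 2

Working:
Layered search for 2:
  L0 = {0}
  L1 = {8}
  L2 = {1,2}
2 enters at depth 2; path b·c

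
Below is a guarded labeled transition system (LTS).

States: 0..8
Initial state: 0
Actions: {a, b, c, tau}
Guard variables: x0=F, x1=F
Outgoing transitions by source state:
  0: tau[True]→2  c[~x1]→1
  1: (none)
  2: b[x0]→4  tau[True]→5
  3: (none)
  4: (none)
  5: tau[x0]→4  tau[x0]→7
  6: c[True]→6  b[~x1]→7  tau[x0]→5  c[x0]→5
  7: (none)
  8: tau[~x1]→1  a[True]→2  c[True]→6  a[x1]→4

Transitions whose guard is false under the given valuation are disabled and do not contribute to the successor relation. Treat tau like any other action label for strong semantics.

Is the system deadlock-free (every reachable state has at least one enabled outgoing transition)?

Answer: DEADLOCK at state 1

Trace:
Reach set: {0,1,2,5}
  0: c→1  tau→2  [2 out]
  1: ∅  [no exit]
  2: tau→5  [1 out]
  5: ∅  [no exit]
witness 1: c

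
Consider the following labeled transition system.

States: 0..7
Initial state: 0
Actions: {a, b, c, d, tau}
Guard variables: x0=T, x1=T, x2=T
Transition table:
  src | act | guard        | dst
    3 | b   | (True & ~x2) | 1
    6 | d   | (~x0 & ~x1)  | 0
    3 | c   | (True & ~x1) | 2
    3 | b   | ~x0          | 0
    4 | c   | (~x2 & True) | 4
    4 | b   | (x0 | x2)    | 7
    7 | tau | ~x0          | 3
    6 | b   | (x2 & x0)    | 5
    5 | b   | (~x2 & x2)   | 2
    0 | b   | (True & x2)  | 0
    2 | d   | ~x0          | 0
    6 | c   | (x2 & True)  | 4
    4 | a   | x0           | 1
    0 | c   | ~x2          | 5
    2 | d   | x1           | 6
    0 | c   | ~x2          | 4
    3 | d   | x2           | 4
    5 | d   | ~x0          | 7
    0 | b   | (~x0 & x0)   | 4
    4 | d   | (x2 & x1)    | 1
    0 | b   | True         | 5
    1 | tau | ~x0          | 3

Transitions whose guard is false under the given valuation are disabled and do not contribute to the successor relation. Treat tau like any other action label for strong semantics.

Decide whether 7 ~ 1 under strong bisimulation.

Answer: BISIMILAR

Analysis:
Compute ~ classes (split until stable):
  π0 = {{0,1,2,3,4,5,6,7}}
  π1 = {{0},{1,5,7},{2,3},{4},{6}}
  π2 = {{0},{1,5,7},{2},{3},{4},{6}}
stable after 3 split(s): 6 block(s)
class of 7: {1,5,7}; class of 1: {1,5,7}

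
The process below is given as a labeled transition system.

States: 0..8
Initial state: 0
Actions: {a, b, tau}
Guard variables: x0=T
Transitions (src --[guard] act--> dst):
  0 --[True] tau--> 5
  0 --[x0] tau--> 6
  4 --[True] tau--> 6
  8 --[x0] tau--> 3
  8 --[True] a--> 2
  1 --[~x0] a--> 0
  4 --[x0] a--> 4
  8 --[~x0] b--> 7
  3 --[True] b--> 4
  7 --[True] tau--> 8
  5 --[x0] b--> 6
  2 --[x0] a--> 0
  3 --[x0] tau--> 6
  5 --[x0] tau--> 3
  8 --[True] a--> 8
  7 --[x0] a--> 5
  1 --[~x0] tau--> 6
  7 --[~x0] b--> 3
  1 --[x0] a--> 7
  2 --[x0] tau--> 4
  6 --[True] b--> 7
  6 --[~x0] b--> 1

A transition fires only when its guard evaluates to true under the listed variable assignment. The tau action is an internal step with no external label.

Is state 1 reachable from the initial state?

After dropping false guards: 17 live edges.
depth 0: {0}
depth 1: {5,6}  cumulative {0,5,6}
depth 2: {3,7}  cumulative {0,3,5,6,7}
depth 3: {4,8}  cumulative {0,3,4,5,6,7,8}
depth 4: {2}  cumulative {0,2,3,4,5,6,7,8}
R = {0,2,3,4,5,6,7,8}

Answer: UNREACHABLE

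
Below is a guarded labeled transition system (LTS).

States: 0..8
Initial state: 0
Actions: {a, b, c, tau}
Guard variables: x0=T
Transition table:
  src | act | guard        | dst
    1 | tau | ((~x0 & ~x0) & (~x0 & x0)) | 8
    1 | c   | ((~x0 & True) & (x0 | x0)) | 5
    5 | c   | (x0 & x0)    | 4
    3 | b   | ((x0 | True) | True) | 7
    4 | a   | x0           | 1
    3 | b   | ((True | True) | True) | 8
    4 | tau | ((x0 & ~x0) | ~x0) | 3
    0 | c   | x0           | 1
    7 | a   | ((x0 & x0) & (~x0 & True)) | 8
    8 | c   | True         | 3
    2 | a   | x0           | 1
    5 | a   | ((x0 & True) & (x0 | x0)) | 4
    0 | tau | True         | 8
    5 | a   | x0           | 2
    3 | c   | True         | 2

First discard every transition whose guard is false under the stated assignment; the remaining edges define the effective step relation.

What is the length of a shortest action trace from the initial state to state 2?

Answer: 3

Working:
Layered search for 2:
  Layer 0: {0}
  Layer 1: {1,8}
  Layer 2: {3}
  Layer 3: {2,7}
first hit 2 at d=3 via tau·c·c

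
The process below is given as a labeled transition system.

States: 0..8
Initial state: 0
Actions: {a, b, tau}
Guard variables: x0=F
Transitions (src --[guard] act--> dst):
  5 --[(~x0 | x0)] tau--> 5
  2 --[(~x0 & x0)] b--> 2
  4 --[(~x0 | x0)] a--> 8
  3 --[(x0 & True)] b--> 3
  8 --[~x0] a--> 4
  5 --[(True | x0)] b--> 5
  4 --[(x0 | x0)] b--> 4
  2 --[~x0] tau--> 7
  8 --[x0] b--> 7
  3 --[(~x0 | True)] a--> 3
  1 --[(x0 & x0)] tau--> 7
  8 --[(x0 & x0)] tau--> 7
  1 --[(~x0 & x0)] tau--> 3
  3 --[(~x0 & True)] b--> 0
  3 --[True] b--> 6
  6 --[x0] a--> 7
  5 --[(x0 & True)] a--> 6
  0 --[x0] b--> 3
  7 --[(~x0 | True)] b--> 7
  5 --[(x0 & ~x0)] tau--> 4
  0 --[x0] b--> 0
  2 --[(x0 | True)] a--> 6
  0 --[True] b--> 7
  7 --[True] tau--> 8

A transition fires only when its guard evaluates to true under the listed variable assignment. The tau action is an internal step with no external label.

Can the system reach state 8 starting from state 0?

Answer: REACHABLE

Working:
12 transition(s) survive guard evaluation.
L0 = {0}
L1 = {7}  now seen {0,7}
L2 = {8}  now seen {0,7,8}
L3 = {4}  now seen {0,4,7,8}
Reach set: {0,4,7,8}
witness 8: b·tau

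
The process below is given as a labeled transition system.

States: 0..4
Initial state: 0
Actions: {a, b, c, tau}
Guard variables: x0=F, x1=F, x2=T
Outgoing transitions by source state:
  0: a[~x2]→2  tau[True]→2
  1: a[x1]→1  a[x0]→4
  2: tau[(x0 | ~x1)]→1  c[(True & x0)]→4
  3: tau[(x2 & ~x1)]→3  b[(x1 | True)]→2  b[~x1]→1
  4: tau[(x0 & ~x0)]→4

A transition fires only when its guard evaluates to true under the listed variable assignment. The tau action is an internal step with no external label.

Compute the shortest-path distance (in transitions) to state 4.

Answer: UNREACHABLE

Analysis:
Breadth-first toward 4:
  Layer 0: {0}
  Layer 1: {2}
  Layer 2: {1}
4 never appears.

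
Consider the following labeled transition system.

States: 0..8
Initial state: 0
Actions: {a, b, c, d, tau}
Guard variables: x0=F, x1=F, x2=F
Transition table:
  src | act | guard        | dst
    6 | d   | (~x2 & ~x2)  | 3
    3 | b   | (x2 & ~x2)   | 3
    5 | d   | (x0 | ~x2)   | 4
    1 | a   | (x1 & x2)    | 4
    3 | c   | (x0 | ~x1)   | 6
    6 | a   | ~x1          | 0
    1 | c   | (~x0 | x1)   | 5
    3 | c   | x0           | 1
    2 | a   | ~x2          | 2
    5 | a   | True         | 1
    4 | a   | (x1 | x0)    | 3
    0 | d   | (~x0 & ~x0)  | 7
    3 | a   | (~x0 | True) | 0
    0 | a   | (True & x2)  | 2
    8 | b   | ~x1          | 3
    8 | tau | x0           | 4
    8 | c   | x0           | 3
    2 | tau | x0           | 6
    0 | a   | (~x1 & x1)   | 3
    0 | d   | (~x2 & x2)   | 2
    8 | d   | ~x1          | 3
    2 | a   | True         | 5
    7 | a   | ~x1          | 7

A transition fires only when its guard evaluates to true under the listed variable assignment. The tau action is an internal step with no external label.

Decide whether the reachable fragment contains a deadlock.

Reachable = {0,7}
  0: d→7  [1 exit(s)]
  7: a→7  [1 exit(s)]

Answer: DEADLOCK-FREE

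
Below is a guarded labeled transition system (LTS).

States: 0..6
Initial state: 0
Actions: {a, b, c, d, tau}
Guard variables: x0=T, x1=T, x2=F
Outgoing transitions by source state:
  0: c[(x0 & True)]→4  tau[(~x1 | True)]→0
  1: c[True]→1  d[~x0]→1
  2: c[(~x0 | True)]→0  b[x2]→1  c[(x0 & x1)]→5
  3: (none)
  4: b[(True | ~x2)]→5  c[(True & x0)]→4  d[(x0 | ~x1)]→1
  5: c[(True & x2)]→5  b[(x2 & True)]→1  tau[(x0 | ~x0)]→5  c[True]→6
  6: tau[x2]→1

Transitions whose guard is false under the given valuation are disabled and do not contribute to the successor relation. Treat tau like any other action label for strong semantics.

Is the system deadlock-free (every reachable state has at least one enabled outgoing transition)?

Reachable = {0,1,4,5,6}
  0: c→4  tau→0  [2 exit(s)]
  1: c→1  [1 exit(s)]
  4: b→5  c→4  d→1  [3 exit(s)]
  5: c→6  tau→5  [2 exit(s)]
  6: ∅  [deadlock]
trace reaching 6: c·b·c

Answer: DEADLOCK at state 6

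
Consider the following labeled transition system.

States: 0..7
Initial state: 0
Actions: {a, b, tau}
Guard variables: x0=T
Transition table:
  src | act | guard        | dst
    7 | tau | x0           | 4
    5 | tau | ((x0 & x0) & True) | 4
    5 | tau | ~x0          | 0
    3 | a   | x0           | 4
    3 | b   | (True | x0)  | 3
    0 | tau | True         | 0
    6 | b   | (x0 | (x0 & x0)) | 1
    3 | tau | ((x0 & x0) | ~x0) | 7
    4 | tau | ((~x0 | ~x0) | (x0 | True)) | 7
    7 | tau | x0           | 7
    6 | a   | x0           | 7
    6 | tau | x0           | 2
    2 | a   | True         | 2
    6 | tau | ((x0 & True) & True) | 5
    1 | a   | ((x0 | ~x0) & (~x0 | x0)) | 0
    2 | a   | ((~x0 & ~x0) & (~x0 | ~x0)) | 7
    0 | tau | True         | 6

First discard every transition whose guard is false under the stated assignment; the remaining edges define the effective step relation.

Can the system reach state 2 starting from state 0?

Guard filter leaves 15 enabled edge(s).
depth 0: {0}
depth 1: {6}  now seen {0,6}
depth 2: {1,2,5,7}  now seen {0,1,2,5,6,7}
depth 3: {4}  now seen {0,1,2,4,5,6,7}
Reachable = {0,1,2,4,5,6,7}
trace reaching 2: tau·tau

Answer: REACHABLE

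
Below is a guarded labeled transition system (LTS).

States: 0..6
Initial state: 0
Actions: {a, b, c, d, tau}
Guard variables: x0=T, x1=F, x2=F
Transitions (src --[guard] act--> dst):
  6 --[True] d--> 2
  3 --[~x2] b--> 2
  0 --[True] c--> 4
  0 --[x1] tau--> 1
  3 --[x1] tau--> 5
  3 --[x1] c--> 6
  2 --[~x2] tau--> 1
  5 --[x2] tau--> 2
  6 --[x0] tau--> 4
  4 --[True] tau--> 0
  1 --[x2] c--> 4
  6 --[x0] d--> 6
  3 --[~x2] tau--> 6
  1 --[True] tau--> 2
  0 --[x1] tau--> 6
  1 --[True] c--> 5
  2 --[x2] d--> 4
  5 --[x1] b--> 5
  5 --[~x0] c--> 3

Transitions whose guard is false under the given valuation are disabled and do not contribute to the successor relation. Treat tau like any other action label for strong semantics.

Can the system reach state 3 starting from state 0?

Answer: UNREACHABLE

Analysis:
10 transition(s) survive guard evaluation.
Layer 0: {0}
Layer 1: {4}  now seen {0,4}
R = {0,4}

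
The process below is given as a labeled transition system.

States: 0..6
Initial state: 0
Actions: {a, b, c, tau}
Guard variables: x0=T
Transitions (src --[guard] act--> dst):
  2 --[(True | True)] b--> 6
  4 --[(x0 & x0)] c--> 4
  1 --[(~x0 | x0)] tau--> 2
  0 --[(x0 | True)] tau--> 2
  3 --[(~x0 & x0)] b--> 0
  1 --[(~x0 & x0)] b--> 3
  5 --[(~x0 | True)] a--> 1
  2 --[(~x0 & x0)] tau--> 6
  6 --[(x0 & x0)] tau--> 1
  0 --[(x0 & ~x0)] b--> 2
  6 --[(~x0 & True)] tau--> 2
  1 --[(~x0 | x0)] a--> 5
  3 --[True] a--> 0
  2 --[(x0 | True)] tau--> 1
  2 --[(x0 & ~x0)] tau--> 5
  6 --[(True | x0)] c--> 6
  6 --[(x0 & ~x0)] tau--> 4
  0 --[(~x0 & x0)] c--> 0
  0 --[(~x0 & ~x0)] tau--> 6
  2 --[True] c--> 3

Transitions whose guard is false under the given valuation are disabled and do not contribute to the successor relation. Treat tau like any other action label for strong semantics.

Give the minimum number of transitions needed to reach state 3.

Answer: 2

Analysis:
BFS to 3:
  Layer 0: {0}
  Layer 1: {2}
  Layer 2: {1,3,6}
first hit 3 at d=2 via tau·c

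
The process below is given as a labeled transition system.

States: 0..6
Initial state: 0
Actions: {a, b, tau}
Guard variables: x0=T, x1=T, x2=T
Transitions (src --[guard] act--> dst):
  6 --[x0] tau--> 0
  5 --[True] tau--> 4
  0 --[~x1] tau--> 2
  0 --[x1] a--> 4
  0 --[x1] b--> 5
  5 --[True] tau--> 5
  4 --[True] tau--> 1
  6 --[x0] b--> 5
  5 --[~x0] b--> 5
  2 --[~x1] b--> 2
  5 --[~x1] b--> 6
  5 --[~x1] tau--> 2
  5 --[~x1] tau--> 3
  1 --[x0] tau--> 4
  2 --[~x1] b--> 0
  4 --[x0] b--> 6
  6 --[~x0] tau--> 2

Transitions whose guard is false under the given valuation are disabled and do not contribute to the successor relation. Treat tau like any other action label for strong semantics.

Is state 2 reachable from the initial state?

9 transition(s) survive guard evaluation.
L0 = {0}
L1 = {4,5}  cumulative {0,4,5}
L2 = {1,6}  cumulative {0,1,4,5,6}
Reach set: {0,1,4,5,6}

Answer: UNREACHABLE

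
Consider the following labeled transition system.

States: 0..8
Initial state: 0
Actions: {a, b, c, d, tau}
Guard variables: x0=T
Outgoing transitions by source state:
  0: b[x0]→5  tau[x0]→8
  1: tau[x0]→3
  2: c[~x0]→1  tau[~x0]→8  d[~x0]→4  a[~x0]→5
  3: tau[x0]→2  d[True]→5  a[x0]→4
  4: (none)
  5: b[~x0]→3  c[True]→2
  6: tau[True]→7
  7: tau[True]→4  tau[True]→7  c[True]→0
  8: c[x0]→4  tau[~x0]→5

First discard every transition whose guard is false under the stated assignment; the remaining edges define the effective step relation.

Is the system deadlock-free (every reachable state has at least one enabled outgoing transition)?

Reach set: {0,2,4,5,8}
  0: b→5  tau→8  [2 exit(s)]
  2: ∅  [no exit]
  4: ∅  [no exit]
  5: c→2  [1 exit(s)]
  8: c→4  [1 exit(s)]
Path to 2: b·c

Answer: DEADLOCK at state 2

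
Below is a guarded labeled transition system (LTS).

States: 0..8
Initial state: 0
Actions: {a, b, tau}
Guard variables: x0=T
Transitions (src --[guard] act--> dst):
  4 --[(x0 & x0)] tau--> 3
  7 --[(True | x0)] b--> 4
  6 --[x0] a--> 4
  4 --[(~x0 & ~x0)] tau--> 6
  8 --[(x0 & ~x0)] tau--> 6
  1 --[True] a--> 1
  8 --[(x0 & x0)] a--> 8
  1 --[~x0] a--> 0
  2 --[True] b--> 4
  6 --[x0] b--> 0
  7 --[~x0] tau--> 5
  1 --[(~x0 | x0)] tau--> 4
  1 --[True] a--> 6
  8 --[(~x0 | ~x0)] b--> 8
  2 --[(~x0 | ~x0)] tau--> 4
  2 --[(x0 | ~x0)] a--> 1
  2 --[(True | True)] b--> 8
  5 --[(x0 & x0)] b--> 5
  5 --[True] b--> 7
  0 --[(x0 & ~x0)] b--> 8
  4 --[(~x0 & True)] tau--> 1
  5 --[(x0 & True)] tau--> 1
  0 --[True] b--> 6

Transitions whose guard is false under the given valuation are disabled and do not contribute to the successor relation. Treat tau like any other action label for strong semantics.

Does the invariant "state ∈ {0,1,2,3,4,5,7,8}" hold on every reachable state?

Answer: INVARIANT VIOLATED at state 6

Working:
Inv-set: {0,1,2,3,4,5,7,8}
R = {0,3,4,6}
  0: safe
  3: safe
  4: safe
  6: ✗ unsafe
witness against invariant: b → 6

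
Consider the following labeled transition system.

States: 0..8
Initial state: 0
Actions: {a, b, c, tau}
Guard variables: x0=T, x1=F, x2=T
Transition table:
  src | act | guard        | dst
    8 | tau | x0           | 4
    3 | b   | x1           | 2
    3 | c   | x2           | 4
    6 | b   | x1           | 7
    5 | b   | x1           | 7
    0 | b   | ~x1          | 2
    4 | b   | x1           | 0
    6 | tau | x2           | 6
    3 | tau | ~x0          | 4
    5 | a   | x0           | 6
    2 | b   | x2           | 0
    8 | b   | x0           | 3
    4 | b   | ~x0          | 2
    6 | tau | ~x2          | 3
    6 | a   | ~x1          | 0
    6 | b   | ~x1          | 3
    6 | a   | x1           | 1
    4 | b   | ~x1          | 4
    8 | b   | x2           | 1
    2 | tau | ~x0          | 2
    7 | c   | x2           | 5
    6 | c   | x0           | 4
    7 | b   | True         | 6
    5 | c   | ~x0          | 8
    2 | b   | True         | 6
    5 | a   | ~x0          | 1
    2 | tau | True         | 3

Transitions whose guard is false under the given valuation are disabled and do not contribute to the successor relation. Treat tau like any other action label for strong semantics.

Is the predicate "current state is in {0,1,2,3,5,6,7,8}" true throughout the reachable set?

Answer: INVARIANT VIOLATED at state 4

Working:
Safe = {0,1,2,3,5,6,7,8}
Reachable = {0,2,3,4,6}
  0: safe
  2: safe
  3: safe
  4: ✗ unsafe
  6: safe
counterexample path to 4: b·b·c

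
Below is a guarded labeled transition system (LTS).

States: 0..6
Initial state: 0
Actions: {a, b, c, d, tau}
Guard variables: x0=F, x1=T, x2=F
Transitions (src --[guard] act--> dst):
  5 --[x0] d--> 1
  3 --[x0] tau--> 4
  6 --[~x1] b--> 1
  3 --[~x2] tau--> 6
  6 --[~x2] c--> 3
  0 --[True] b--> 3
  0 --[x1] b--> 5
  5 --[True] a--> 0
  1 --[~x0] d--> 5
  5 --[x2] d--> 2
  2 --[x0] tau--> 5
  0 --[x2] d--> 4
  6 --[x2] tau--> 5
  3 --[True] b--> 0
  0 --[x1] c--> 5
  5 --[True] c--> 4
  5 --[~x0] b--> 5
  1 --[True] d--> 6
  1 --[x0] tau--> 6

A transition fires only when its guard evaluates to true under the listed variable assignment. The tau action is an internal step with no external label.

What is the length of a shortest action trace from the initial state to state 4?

Breadth-first toward 4:
  L0 = {0}
  L1 = {3,5}
  L2 = {4,6}
first hit 4 at d=2 via b·c

Answer: 2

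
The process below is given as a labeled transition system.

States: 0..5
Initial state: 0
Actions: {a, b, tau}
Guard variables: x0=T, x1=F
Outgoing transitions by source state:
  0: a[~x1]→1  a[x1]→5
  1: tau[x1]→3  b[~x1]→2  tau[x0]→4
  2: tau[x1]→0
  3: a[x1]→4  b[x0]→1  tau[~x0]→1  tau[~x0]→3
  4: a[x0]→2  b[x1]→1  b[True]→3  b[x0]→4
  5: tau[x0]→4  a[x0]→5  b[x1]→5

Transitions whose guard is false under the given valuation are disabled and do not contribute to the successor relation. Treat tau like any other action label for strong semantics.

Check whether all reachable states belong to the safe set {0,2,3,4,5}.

Answer: INVARIANT VIOLATED at state 1

Trace:
Allowed set {0,2,3,4,5}
R = {0,1,2,3,4}
  0: ok
  1: outside
  2: ok
  3: ok
  4: ok
reach 1 via a — violates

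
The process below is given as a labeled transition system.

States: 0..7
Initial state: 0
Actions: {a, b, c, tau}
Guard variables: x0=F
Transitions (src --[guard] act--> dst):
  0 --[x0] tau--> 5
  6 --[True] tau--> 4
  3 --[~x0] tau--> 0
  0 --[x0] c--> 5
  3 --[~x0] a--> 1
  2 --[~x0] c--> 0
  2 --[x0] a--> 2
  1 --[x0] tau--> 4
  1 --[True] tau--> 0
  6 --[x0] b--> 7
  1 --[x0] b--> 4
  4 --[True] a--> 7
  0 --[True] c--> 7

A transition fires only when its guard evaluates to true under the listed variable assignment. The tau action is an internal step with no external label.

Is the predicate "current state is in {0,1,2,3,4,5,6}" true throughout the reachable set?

Answer: INVARIANT VIOLATED at state 7

Analysis:
Safe = {0,1,2,3,4,5,6}
Reach set: {0,7}
  0: safe
  7: VIOLATES
counterexample path to 7: c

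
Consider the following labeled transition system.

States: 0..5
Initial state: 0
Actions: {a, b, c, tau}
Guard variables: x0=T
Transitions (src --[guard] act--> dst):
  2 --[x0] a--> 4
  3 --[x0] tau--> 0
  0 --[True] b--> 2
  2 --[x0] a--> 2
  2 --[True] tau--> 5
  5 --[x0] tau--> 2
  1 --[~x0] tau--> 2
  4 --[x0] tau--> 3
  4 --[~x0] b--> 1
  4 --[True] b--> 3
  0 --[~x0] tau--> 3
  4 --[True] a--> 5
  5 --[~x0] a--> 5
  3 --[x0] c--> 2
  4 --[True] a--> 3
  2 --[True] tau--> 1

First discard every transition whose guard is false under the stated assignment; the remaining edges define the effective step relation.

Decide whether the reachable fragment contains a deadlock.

Answer: DEADLOCK at state 1

Analysis:
Reach set: {0,1,2,3,4,5}
  0: b→2  [deg 1]
  1: ∅  [no exit]
  2: a→2  a→4  tau→1  tau→5  [deg 4]
  3: c→2  tau→0  [deg 2]
  4: a→3  a→5  b→3  tau→3  [deg 4]
  5: tau→2  [deg 1]
Path to 1: b·tau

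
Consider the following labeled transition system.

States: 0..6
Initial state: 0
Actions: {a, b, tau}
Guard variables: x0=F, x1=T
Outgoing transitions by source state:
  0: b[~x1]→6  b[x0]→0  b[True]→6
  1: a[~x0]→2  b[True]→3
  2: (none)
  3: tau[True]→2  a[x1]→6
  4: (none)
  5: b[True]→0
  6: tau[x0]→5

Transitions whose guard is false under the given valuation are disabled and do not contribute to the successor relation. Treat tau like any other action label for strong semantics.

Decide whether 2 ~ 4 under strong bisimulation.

Bisimulation quotient by refinement:
  round 0: {{0,1,2,3,4,5,6}}
  round 1: {{0,5},{1},{2,4,6},{3}}
  round 2: {{0},{1},{2,4,6},{3},{5}}
5 equivalence class(es) (converged in 3)
class of 2: {2,4,6}; class of 4: {2,4,6}

Answer: BISIMILAR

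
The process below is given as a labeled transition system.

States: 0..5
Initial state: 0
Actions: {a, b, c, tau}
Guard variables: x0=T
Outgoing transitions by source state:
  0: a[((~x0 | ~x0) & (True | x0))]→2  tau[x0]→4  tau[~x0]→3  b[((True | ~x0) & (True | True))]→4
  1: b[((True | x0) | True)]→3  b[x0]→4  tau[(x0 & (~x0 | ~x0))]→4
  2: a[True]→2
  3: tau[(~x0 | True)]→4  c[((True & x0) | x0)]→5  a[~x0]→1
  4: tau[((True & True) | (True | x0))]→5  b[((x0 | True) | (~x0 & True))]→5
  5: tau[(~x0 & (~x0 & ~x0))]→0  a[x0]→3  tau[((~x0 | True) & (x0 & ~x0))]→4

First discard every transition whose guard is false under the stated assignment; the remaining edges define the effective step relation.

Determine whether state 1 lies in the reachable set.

Guard filter leaves 10 enabled edge(s).
L0 = {0}
L1 = {4}  now seen {0,4}
L2 = {5}  now seen {0,4,5}
L3 = {3}  now seen {0,3,4,5}
Reachable = {0,3,4,5}

Answer: UNREACHABLE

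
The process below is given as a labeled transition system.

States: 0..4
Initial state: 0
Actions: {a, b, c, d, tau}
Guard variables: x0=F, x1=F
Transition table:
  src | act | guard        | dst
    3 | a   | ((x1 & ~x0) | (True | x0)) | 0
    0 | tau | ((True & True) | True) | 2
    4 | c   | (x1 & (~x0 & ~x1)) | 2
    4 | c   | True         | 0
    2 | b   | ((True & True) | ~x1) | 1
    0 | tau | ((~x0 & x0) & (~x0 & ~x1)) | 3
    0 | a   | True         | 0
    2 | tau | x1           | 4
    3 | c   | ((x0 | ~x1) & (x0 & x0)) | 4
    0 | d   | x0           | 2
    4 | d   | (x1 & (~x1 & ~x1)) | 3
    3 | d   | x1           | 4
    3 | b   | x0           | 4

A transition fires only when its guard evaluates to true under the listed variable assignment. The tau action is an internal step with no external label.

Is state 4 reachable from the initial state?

Answer: UNREACHABLE

Working:
5 transition(s) survive guard evaluation.
depth 0: {0}
depth 1: {2}  cumulative {0,2}
depth 2: {1}  cumulative {0,1,2}
R = {0,1,2}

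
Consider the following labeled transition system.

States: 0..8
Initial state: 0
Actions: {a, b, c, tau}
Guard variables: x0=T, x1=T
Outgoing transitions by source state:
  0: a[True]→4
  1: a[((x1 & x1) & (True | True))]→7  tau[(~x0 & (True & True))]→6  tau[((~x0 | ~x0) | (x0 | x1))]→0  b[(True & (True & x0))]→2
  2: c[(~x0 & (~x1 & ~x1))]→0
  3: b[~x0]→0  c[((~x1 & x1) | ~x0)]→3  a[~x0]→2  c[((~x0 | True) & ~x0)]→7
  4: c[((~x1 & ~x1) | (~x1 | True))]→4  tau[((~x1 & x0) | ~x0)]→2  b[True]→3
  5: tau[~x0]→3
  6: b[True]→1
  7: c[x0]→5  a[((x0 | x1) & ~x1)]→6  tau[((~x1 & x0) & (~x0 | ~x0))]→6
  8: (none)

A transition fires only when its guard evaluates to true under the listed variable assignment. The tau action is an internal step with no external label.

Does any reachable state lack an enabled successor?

Reach set: {0,3,4}
  0: a→4  [deg 1]
  3: ∅  [STUCK]
  4: b→3  c→4  [deg 2]
Path to 3: a·b

Answer: DEADLOCK at state 3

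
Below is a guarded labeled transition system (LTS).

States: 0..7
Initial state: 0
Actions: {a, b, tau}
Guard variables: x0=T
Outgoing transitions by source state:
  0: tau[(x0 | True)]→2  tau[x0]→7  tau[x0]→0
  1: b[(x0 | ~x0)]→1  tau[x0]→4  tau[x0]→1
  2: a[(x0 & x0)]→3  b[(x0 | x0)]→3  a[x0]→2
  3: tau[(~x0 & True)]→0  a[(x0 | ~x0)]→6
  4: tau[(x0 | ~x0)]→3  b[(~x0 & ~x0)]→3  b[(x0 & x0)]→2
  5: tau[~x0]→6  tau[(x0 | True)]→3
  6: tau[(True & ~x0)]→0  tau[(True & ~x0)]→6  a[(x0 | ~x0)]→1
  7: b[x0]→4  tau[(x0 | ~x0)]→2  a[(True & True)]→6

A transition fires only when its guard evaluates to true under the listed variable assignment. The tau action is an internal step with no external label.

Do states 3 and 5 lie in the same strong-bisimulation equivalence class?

Answer: NOT BISIMILAR

Working:
Refine partition for ~:
  P[0] = {{0,1,2,3,4,5,6,7}}
  P[1] = {{0,5},{1,4},{2},{3,6},{7}}
  P[2] = {{0},{1},{2},{3},{4},{5},{6},{7}}
stable after 3 split(s): 8 block(s)
[3]={3}  [5]={5}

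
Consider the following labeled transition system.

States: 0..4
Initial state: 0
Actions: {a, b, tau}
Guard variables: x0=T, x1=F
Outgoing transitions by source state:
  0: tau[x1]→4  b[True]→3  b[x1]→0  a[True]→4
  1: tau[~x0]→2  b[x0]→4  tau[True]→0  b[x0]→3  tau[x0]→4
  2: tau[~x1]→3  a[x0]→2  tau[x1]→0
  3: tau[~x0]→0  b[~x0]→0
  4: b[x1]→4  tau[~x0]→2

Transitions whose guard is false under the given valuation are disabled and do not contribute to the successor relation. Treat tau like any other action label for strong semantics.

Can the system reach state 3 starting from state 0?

8 transition(s) survive guard evaluation.
Layer 0: {0}
Layer 1: {3,4}  now seen {0,3,4}
Reachable = {0,3,4}
witness 3: b

Answer: REACHABLE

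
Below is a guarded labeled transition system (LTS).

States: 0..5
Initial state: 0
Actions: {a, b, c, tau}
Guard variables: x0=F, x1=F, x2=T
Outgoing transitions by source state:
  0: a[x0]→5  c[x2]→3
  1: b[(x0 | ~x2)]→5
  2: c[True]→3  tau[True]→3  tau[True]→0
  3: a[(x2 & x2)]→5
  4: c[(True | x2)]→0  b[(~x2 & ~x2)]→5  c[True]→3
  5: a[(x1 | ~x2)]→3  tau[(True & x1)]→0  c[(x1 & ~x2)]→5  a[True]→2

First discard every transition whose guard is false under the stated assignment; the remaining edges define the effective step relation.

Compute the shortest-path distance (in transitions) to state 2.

Answer: 3

Working:
BFS to 2:
  L0 = {0}
  L1 = {3}
  L2 = {5}
  L3 = {2}
2 enters at depth 3; path c·a·a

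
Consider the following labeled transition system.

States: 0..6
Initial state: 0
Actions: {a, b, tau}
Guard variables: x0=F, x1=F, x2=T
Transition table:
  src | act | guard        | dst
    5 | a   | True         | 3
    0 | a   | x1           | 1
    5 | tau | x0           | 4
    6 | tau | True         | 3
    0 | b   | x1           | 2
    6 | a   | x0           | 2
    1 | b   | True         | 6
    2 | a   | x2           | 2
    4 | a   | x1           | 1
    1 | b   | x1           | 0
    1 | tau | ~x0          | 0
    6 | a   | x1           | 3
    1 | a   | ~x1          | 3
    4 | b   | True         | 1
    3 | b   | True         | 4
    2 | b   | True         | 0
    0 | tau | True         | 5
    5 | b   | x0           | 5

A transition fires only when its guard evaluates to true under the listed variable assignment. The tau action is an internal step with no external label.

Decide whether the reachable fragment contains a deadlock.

Reachable = {0,1,3,4,5,6}
  0: tau→5  [1 out]
  1: a→3  b→6  tau→0  [3 out]
  3: b→4  [1 out]
  4: b→1  [1 out]
  5: a→3  [1 out]
  6: tau→3  [1 out]

Answer: DEADLOCK-FREE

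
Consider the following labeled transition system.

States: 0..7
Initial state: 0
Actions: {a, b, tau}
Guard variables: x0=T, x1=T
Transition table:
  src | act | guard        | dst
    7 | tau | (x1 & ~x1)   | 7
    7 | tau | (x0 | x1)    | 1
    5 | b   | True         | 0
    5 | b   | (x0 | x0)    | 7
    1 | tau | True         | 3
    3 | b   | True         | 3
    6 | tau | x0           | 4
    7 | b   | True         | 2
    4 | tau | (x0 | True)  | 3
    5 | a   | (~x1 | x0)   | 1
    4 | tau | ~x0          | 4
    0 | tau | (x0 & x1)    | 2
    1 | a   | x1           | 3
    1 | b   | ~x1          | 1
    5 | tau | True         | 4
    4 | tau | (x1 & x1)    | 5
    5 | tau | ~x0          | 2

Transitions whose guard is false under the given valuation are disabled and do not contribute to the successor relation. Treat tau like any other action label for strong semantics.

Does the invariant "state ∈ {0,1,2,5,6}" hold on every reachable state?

Safe = {0,1,2,5,6}
Reachable = {0,2}
  0: ok
  2: ok

Answer: INVARIANT HOLDS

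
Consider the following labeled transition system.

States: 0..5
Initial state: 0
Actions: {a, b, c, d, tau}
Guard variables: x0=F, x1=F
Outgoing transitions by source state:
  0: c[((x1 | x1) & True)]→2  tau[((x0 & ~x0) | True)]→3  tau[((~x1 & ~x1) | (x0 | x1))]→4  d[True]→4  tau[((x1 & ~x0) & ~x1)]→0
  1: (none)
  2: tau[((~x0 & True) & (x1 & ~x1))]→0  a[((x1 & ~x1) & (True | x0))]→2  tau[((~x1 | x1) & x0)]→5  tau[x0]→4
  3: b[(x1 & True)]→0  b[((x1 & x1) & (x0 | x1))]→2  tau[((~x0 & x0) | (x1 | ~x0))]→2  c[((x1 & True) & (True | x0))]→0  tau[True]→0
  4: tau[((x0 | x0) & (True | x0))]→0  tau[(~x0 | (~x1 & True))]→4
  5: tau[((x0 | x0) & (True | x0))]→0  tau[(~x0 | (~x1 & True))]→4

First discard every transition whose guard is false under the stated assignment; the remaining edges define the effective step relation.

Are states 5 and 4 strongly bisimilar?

Refine partition for ~:
  π0 = {{0,1,2,3,4,5}}
  π1 = {{0},{1,2},{3,4,5}}
  π2 = {{0},{1,2},{3},{4,5}}
Fixed point at round 3; 4 class(es).
[5]={4,5}  [4]={4,5}

Answer: BISIMILAR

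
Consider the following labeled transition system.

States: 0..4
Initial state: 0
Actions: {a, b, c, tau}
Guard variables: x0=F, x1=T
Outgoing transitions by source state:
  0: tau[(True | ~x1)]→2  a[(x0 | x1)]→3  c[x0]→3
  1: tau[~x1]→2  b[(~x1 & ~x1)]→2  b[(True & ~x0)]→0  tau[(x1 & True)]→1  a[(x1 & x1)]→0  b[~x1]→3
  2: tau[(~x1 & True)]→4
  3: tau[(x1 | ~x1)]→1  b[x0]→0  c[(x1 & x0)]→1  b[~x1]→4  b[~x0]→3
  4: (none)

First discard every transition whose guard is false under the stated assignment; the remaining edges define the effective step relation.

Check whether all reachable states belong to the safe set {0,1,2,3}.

Answer: INVARIANT HOLDS

Analysis:
Inv-set: {0,1,2,3}
Reach set: {0,1,2,3}
  0: safe
  1: safe
  2: safe
  3: safe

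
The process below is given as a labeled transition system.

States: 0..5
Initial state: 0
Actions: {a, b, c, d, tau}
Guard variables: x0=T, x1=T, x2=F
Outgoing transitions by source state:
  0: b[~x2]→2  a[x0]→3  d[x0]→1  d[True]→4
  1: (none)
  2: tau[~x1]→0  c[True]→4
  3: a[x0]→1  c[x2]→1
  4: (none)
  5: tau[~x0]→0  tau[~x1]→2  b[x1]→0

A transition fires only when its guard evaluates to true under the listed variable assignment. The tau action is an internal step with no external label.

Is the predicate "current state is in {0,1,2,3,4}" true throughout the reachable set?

Answer: INVARIANT HOLDS

Working:
Allowed set {0,1,2,3,4}
R = {0,1,2,3,4}
  0: ok
  1: ok
  2: ok
  3: ok
  4: ok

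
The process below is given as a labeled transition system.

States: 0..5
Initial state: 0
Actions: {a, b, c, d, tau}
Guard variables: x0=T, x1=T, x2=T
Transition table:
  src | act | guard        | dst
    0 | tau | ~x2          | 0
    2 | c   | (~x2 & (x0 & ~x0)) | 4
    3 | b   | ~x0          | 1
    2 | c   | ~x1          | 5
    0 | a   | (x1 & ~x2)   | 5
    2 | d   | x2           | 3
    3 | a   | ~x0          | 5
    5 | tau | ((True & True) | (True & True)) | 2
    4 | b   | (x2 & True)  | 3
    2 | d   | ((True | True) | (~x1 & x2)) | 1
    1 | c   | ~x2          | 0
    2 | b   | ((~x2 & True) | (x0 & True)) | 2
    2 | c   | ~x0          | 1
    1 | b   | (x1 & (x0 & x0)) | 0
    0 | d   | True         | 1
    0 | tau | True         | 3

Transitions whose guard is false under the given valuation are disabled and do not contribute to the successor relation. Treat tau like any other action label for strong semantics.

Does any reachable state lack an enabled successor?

Answer: DEADLOCK at state 3

Trace:
R = {0,1,3}
  0: d→1  tau→3  [2 out]
  1: b→0  [1 out]
  3: ∅  [STUCK]
trace reaching 3: tau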